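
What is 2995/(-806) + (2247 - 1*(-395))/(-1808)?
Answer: -1886103/364312 ≈ -5.1772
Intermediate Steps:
2995/(-806) + (2247 - 1*(-395))/(-1808) = 2995*(-1/806) + (2247 + 395)*(-1/1808) = -2995/806 + 2642*(-1/1808) = -2995/806 - 1321/904 = -1886103/364312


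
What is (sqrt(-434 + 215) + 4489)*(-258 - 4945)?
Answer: -23356267 - 5203*I*sqrt(219) ≈ -2.3356e+7 - 76997.0*I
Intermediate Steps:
(sqrt(-434 + 215) + 4489)*(-258 - 4945) = (sqrt(-219) + 4489)*(-5203) = (I*sqrt(219) + 4489)*(-5203) = (4489 + I*sqrt(219))*(-5203) = -23356267 - 5203*I*sqrt(219)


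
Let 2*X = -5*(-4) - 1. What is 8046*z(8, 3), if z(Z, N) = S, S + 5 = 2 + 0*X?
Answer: -24138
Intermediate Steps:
X = 19/2 (X = (-5*(-4) - 1)/2 = (20 - 1)/2 = (½)*19 = 19/2 ≈ 9.5000)
S = -3 (S = -5 + (2 + 0*(19/2)) = -5 + (2 + 0) = -5 + 2 = -3)
z(Z, N) = -3
8046*z(8, 3) = 8046*(-3) = -24138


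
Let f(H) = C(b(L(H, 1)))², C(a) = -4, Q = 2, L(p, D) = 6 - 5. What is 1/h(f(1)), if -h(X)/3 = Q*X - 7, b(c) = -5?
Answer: -1/75 ≈ -0.013333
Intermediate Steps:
L(p, D) = 1
f(H) = 16 (f(H) = (-4)² = 16)
h(X) = 21 - 6*X (h(X) = -3*(2*X - 7) = -3*(-7 + 2*X) = 21 - 6*X)
1/h(f(1)) = 1/(21 - 6*16) = 1/(21 - 96) = 1/(-75) = -1/75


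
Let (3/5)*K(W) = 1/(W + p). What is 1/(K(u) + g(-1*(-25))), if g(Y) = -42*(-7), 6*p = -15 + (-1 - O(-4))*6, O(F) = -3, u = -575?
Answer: 3453/1015172 ≈ 0.0034014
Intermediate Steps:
p = -1/2 (p = (-15 + (-1 - 1*(-3))*6)/6 = (-15 + (-1 + 3)*6)/6 = (-15 + 2*6)/6 = (-15 + 12)/6 = (1/6)*(-3) = -1/2 ≈ -0.50000)
g(Y) = 294
K(W) = 5/(3*(-1/2 + W)) (K(W) = 5/(3*(W - 1/2)) = 5/(3*(-1/2 + W)))
1/(K(u) + g(-1*(-25))) = 1/(10/(3*(-1 + 2*(-575))) + 294) = 1/(10/(3*(-1 - 1150)) + 294) = 1/((10/3)/(-1151) + 294) = 1/((10/3)*(-1/1151) + 294) = 1/(-10/3453 + 294) = 1/(1015172/3453) = 3453/1015172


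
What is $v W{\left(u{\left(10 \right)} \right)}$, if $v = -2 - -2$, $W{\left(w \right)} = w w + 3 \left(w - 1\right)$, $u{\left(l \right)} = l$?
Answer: $0$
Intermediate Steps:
$W{\left(w \right)} = -3 + w^{2} + 3 w$ ($W{\left(w \right)} = w^{2} + 3 \left(-1 + w\right) = w^{2} + \left(-3 + 3 w\right) = -3 + w^{2} + 3 w$)
$v = 0$ ($v = -2 + 2 = 0$)
$v W{\left(u{\left(10 \right)} \right)} = 0 \left(-3 + 10^{2} + 3 \cdot 10\right) = 0 \left(-3 + 100 + 30\right) = 0 \cdot 127 = 0$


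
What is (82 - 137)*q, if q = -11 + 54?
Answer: -2365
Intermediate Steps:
q = 43
(82 - 137)*q = (82 - 137)*43 = -55*43 = -2365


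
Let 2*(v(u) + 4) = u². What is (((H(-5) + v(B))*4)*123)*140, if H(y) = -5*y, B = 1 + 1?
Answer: 1584240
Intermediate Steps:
B = 2
v(u) = -4 + u²/2
(((H(-5) + v(B))*4)*123)*140 = (((-5*(-5) + (-4 + (½)*2²))*4)*123)*140 = (((25 + (-4 + (½)*4))*4)*123)*140 = (((25 + (-4 + 2))*4)*123)*140 = (((25 - 2)*4)*123)*140 = ((23*4)*123)*140 = (92*123)*140 = 11316*140 = 1584240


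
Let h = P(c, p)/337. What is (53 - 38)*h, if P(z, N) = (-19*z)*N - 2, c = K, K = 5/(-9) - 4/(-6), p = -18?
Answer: 540/337 ≈ 1.6024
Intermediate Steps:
K = ⅑ (K = 5*(-⅑) - 4*(-⅙) = -5/9 + ⅔ = ⅑ ≈ 0.11111)
c = ⅑ ≈ 0.11111
P(z, N) = -2 - 19*N*z (P(z, N) = -19*N*z - 2 = -2 - 19*N*z)
h = 36/337 (h = (-2 - 19*(-18)*⅑)/337 = (-2 + 38)*(1/337) = 36*(1/337) = 36/337 ≈ 0.10682)
(53 - 38)*h = (53 - 38)*(36/337) = 15*(36/337) = 540/337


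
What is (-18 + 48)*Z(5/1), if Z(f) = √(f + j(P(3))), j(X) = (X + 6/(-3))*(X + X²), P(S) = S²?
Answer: 30*√635 ≈ 755.98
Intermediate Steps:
j(X) = (-2 + X)*(X + X²) (j(X) = (X + 6*(-⅓))*(X + X²) = (X - 2)*(X + X²) = (-2 + X)*(X + X²))
Z(f) = √(630 + f) (Z(f) = √(f + 3²*(-2 + (3²)² - 1*3²)) = √(f + 9*(-2 + 9² - 1*9)) = √(f + 9*(-2 + 81 - 9)) = √(f + 9*70) = √(f + 630) = √(630 + f))
(-18 + 48)*Z(5/1) = (-18 + 48)*√(630 + 5/1) = 30*√(630 + 5*1) = 30*√(630 + 5) = 30*√635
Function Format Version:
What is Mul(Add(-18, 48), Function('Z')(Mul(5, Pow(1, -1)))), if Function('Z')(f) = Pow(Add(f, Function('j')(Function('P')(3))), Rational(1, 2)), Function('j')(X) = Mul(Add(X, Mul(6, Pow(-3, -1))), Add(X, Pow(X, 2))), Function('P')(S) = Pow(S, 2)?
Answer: Mul(30, Pow(635, Rational(1, 2))) ≈ 755.98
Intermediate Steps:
Function('j')(X) = Mul(Add(-2, X), Add(X, Pow(X, 2))) (Function('j')(X) = Mul(Add(X, Mul(6, Rational(-1, 3))), Add(X, Pow(X, 2))) = Mul(Add(X, -2), Add(X, Pow(X, 2))) = Mul(Add(-2, X), Add(X, Pow(X, 2))))
Function('Z')(f) = Pow(Add(630, f), Rational(1, 2)) (Function('Z')(f) = Pow(Add(f, Mul(Pow(3, 2), Add(-2, Pow(Pow(3, 2), 2), Mul(-1, Pow(3, 2))))), Rational(1, 2)) = Pow(Add(f, Mul(9, Add(-2, Pow(9, 2), Mul(-1, 9)))), Rational(1, 2)) = Pow(Add(f, Mul(9, Add(-2, 81, -9))), Rational(1, 2)) = Pow(Add(f, Mul(9, 70)), Rational(1, 2)) = Pow(Add(f, 630), Rational(1, 2)) = Pow(Add(630, f), Rational(1, 2)))
Mul(Add(-18, 48), Function('Z')(Mul(5, Pow(1, -1)))) = Mul(Add(-18, 48), Pow(Add(630, Mul(5, Pow(1, -1))), Rational(1, 2))) = Mul(30, Pow(Add(630, Mul(5, 1)), Rational(1, 2))) = Mul(30, Pow(Add(630, 5), Rational(1, 2))) = Mul(30, Pow(635, Rational(1, 2)))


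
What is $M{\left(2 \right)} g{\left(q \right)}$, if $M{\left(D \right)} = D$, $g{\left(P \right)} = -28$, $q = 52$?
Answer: $-56$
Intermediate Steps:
$M{\left(2 \right)} g{\left(q \right)} = 2 \left(-28\right) = -56$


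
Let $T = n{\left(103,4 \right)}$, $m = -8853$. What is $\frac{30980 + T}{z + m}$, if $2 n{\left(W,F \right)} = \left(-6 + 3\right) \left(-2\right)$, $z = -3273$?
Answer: $- \frac{30983}{12126} \approx -2.5551$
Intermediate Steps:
$n{\left(W,F \right)} = 3$ ($n{\left(W,F \right)} = \frac{\left(-6 + 3\right) \left(-2\right)}{2} = \frac{\left(-3\right) \left(-2\right)}{2} = \frac{1}{2} \cdot 6 = 3$)
$T = 3$
$\frac{30980 + T}{z + m} = \frac{30980 + 3}{-3273 - 8853} = \frac{30983}{-12126} = 30983 \left(- \frac{1}{12126}\right) = - \frac{30983}{12126}$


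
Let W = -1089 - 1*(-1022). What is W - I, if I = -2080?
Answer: 2013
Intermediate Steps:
W = -67 (W = -1089 + 1022 = -67)
W - I = -67 - 1*(-2080) = -67 + 2080 = 2013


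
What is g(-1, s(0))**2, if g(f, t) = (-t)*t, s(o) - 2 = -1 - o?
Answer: 1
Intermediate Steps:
s(o) = 1 - o (s(o) = 2 + (-1 - o) = 1 - o)
g(f, t) = -t**2
g(-1, s(0))**2 = (-(1 - 1*0)**2)**2 = (-(1 + 0)**2)**2 = (-1*1**2)**2 = (-1*1)**2 = (-1)**2 = 1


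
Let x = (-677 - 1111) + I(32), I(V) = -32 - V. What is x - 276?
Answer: -2128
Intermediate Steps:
x = -1852 (x = (-677 - 1111) + (-32 - 1*32) = -1788 + (-32 - 32) = -1788 - 64 = -1852)
x - 276 = -1852 - 276 = -2128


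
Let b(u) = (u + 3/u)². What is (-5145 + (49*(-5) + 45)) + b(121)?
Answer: 136190591/14641 ≈ 9302.0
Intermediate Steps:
(-5145 + (49*(-5) + 45)) + b(121) = (-5145 + (49*(-5) + 45)) + (3 + 121²)²/121² = (-5145 + (-245 + 45)) + (3 + 14641)²/14641 = (-5145 - 200) + (1/14641)*14644² = -5345 + (1/14641)*214446736 = -5345 + 214446736/14641 = 136190591/14641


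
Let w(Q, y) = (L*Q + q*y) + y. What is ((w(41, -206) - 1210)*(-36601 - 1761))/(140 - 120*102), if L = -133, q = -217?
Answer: 725674773/6050 ≈ 1.1995e+5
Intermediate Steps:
w(Q, y) = -216*y - 133*Q (w(Q, y) = (-133*Q - 217*y) + y = (-217*y - 133*Q) + y = -216*y - 133*Q)
((w(41, -206) - 1210)*(-36601 - 1761))/(140 - 120*102) = (((-216*(-206) - 133*41) - 1210)*(-36601 - 1761))/(140 - 120*102) = (((44496 - 5453) - 1210)*(-38362))/(140 - 12240) = ((39043 - 1210)*(-38362))/(-12100) = (37833*(-38362))*(-1/12100) = -1451349546*(-1/12100) = 725674773/6050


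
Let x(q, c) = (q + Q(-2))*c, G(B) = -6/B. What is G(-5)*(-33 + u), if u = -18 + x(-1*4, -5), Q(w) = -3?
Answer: -96/5 ≈ -19.200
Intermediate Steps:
x(q, c) = c*(-3 + q) (x(q, c) = (q - 3)*c = (-3 + q)*c = c*(-3 + q))
u = 17 (u = -18 - 5*(-3 - 1*4) = -18 - 5*(-3 - 4) = -18 - 5*(-7) = -18 + 35 = 17)
G(-5)*(-33 + u) = (-6/(-5))*(-33 + 17) = -6*(-⅕)*(-16) = (6/5)*(-16) = -96/5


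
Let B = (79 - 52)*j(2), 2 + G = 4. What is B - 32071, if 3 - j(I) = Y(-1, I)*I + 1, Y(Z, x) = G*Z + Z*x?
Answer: -31801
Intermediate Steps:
G = 2 (G = -2 + 4 = 2)
Y(Z, x) = 2*Z + Z*x
j(I) = 2 - I*(-2 - I) (j(I) = 3 - ((-(2 + I))*I + 1) = 3 - ((-2 - I)*I + 1) = 3 - (I*(-2 - I) + 1) = 3 - (1 + I*(-2 - I)) = 3 + (-1 - I*(-2 - I)) = 2 - I*(-2 - I))
B = 270 (B = (79 - 52)*(2 + 2*(2 + 2)) = 27*(2 + 2*4) = 27*(2 + 8) = 27*10 = 270)
B - 32071 = 270 - 32071 = -31801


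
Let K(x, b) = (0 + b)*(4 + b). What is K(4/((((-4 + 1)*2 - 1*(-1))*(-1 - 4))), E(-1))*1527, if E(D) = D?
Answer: -4581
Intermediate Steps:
K(x, b) = b*(4 + b)
K(4/((((-4 + 1)*2 - 1*(-1))*(-1 - 4))), E(-1))*1527 = -(4 - 1)*1527 = -1*3*1527 = -3*1527 = -4581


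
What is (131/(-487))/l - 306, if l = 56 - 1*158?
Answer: -15200113/49674 ≈ -306.00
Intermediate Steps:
l = -102 (l = 56 - 158 = -102)
(131/(-487))/l - 306 = (131/(-487))/(-102) - 306 = -131*(-1)/(102*487) - 306 = -1/102*(-131/487) - 306 = 131/49674 - 306 = -15200113/49674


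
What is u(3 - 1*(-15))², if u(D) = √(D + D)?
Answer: 36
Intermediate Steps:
u(D) = √2*√D (u(D) = √(2*D) = √2*√D)
u(3 - 1*(-15))² = (√2*√(3 - 1*(-15)))² = (√2*√(3 + 15))² = (√2*√18)² = (√2*(3*√2))² = 6² = 36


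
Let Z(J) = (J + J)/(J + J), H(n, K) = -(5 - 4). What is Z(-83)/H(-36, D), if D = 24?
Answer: -1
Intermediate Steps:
H(n, K) = -1 (H(n, K) = -1*1 = -1)
Z(J) = 1 (Z(J) = (2*J)/((2*J)) = (2*J)*(1/(2*J)) = 1)
Z(-83)/H(-36, D) = 1/(-1) = 1*(-1) = -1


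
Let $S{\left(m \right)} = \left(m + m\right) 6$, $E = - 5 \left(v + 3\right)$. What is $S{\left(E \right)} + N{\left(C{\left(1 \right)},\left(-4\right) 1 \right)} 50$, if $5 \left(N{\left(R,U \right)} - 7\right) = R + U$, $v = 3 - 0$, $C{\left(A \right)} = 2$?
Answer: $-30$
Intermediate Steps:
$v = 3$ ($v = 3 + 0 = 3$)
$E = -30$ ($E = - 5 \left(3 + 3\right) = \left(-5\right) 6 = -30$)
$S{\left(m \right)} = 12 m$ ($S{\left(m \right)} = 2 m 6 = 12 m$)
$N{\left(R,U \right)} = 7 + \frac{R}{5} + \frac{U}{5}$ ($N{\left(R,U \right)} = 7 + \frac{R + U}{5} = 7 + \left(\frac{R}{5} + \frac{U}{5}\right) = 7 + \frac{R}{5} + \frac{U}{5}$)
$S{\left(E \right)} + N{\left(C{\left(1 \right)},\left(-4\right) 1 \right)} 50 = 12 \left(-30\right) + \left(7 + \frac{1}{5} \cdot 2 + \frac{\left(-4\right) 1}{5}\right) 50 = -360 + \left(7 + \frac{2}{5} + \frac{1}{5} \left(-4\right)\right) 50 = -360 + \left(7 + \frac{2}{5} - \frac{4}{5}\right) 50 = -360 + \frac{33}{5} \cdot 50 = -360 + 330 = -30$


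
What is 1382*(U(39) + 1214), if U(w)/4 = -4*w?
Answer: 815380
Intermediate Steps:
U(w) = -16*w (U(w) = 4*(-4*w) = -16*w)
1382*(U(39) + 1214) = 1382*(-16*39 + 1214) = 1382*(-624 + 1214) = 1382*590 = 815380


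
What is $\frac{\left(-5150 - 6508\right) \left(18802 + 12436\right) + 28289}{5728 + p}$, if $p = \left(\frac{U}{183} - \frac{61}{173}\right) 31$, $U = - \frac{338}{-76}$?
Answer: $- \frac{438080905006230}{6878780909} \approx -63686.0$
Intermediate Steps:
$U = \frac{169}{38}$ ($U = \left(-338\right) \left(- \frac{1}{76}\right) = \frac{169}{38} \approx 4.4474$)
$p = - \frac{12243667}{1203042}$ ($p = \left(\frac{169}{38 \cdot 183} - \frac{61}{173}\right) 31 = \left(\frac{169}{38} \cdot \frac{1}{183} - \frac{61}{173}\right) 31 = \left(\frac{169}{6954} - \frac{61}{173}\right) 31 = \left(- \frac{394957}{1203042}\right) 31 = - \frac{12243667}{1203042} \approx -10.177$)
$\frac{\left(-5150 - 6508\right) \left(18802 + 12436\right) + 28289}{5728 + p} = \frac{\left(-5150 - 6508\right) \left(18802 + 12436\right) + 28289}{5728 - \frac{12243667}{1203042}} = \frac{\left(-11658\right) 31238 + 28289}{\frac{6878780909}{1203042}} = \left(-364172604 + 28289\right) \frac{1203042}{6878780909} = \left(-364144315\right) \frac{1203042}{6878780909} = - \frac{438080905006230}{6878780909}$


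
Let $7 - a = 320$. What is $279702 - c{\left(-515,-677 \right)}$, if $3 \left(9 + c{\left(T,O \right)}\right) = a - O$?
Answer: $\frac{838769}{3} \approx 2.7959 \cdot 10^{5}$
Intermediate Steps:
$a = -313$ ($a = 7 - 320 = -313$)
$c{\left(T,O \right)} = - \frac{340}{3} - \frac{O}{3}$ ($c{\left(T,O \right)} = -9 + \frac{-313 - O}{3} = -9 - \left(\frac{313}{3} + \frac{O}{3}\right) = - \frac{340}{3} - \frac{O}{3}$)
$279702 - c{\left(-515,-677 \right)} = 279702 - \left(- \frac{340}{3} - - \frac{677}{3}\right) = 279702 - \left(- \frac{340}{3} + \frac{677}{3}\right) = 279702 - \frac{337}{3} = \frac{838769}{3}$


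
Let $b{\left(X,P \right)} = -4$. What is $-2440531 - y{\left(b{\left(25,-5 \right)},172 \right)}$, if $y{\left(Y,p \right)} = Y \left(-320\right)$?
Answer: $-2441811$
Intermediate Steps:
$y{\left(Y,p \right)} = - 320 Y$
$-2440531 - y{\left(b{\left(25,-5 \right)},172 \right)} = -2440531 - \left(-320\right) \left(-4\right) = -2440531 - 1280 = -2441811$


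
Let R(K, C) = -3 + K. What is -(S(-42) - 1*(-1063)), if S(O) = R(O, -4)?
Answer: -1018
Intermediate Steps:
S(O) = -3 + O
-(S(-42) - 1*(-1063)) = -((-3 - 42) - 1*(-1063)) = -(-45 + 1063) = -1*1018 = -1018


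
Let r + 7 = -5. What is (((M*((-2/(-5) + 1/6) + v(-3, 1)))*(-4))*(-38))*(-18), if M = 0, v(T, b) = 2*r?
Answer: 0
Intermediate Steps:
r = -12 (r = -7 - 5 = -12)
v(T, b) = -24 (v(T, b) = 2*(-12) = -24)
(((M*((-2/(-5) + 1/6) + v(-3, 1)))*(-4))*(-38))*(-18) = (((0*((-2/(-5) + 1/6) - 24))*(-4))*(-38))*(-18) = (((0*((-2*(-⅕) + 1*(⅙)) - 24))*(-4))*(-38))*(-18) = (((0*((⅖ + ⅙) - 24))*(-4))*(-38))*(-18) = (((0*(17/30 - 24))*(-4))*(-38))*(-18) = (((0*(-703/30))*(-4))*(-38))*(-18) = ((0*(-4))*(-38))*(-18) = (0*(-38))*(-18) = 0*(-18) = 0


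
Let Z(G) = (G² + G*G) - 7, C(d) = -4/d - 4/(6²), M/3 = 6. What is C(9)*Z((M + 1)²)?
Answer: -1303175/9 ≈ -1.4480e+5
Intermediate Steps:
M = 18 (M = 3*6 = 18)
C(d) = -⅑ - 4/d (C(d) = -4/d - 4/36 = -4/d - 4*1/36 = -4/d - ⅑ = -⅑ - 4/d)
Z(G) = -7 + 2*G² (Z(G) = (G² + G²) - 7 = 2*G² - 7 = -7 + 2*G²)
C(9)*Z((M + 1)²) = ((⅑)*(-36 - 1*9)/9)*(-7 + 2*((18 + 1)²)²) = ((⅑)*(⅑)*(-36 - 9))*(-7 + 2*(19²)²) = ((⅑)*(⅑)*(-45))*(-7 + 2*361²) = -5*(-7 + 2*130321)/9 = -5*(-7 + 260642)/9 = -5/9*260635 = -1303175/9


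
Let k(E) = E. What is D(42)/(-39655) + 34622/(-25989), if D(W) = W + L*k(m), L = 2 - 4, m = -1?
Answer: -124916266/93690345 ≈ -1.3333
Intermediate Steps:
L = -2
D(W) = 2 + W (D(W) = W - 2*(-1) = W + 2 = 2 + W)
D(42)/(-39655) + 34622/(-25989) = (2 + 42)/(-39655) + 34622/(-25989) = 44*(-1/39655) + 34622*(-1/25989) = -4/3605 - 34622/25989 = -124916266/93690345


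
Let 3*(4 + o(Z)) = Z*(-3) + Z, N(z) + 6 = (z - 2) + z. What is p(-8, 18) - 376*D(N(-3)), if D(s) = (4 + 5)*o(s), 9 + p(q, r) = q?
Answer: -18065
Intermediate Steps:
N(z) = -8 + 2*z (N(z) = -6 + ((z - 2) + z) = -6 + ((-2 + z) + z) = -6 + (-2 + 2*z) = -8 + 2*z)
p(q, r) = -9 + q
o(Z) = -4 - 2*Z/3 (o(Z) = -4 + (Z*(-3) + Z)/3 = -4 + (-3*Z + Z)/3 = -4 + (-2*Z)/3 = -4 - 2*Z/3)
D(s) = -36 - 6*s (D(s) = (4 + 5)*(-4 - 2*s/3) = 9*(-4 - 2*s/3) = -36 - 6*s)
p(-8, 18) - 376*D(N(-3)) = (-9 - 8) - 376*(-36 - 6*(-8 + 2*(-3))) = -17 - 376*(-36 - 6*(-8 - 6)) = -17 - 376*(-36 - 6*(-14)) = -17 - 376*(-36 + 84) = -17 - 376*48 = -17 - 18048 = -18065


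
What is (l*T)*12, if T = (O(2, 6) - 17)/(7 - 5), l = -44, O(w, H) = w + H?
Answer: 2376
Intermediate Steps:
O(w, H) = H + w
T = -9/2 (T = ((6 + 2) - 17)/(7 - 5) = (8 - 17)/2 = -9*½ = -9/2 ≈ -4.5000)
(l*T)*12 = -44*(-9/2)*12 = 198*12 = 2376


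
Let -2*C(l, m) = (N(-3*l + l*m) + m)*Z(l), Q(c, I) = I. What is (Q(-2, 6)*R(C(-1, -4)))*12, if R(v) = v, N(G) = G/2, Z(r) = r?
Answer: -18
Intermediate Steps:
N(G) = G/2 (N(G) = G*(½) = G/2)
C(l, m) = -l*(m - 3*l/2 + l*m/2)/2 (C(l, m) = -((-3*l + l*m)/2 + m)*l/2 = -((-3*l/2 + l*m/2) + m)*l/2 = -(m - 3*l/2 + l*m/2)*l/2 = -l*(m - 3*l/2 + l*m/2)/2)
(Q(-2, 6)*R(C(-1, -4)))*12 = (6*(-¼*(-1)*(2*(-4) - (-3 - 4))))*12 = (6*(-¼*(-1)*(-8 - 1*(-7))))*12 = (6*(-¼*(-1)*(-8 + 7)))*12 = (6*(-¼*(-1)*(-1)))*12 = (6*(-¼))*12 = -3/2*12 = -18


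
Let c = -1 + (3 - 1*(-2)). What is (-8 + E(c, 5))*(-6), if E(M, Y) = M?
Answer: 24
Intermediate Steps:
c = 4 (c = -1 + (3 + 2) = -1 + 5 = 4)
(-8 + E(c, 5))*(-6) = (-8 + 4)*(-6) = -4*(-6) = 24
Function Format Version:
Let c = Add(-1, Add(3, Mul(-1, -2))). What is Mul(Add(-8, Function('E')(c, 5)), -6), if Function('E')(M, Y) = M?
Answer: 24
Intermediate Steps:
c = 4 (c = Add(-1, Add(3, 2)) = Add(-1, 5) = 4)
Mul(Add(-8, Function('E')(c, 5)), -6) = Mul(Add(-8, 4), -6) = Mul(-4, -6) = 24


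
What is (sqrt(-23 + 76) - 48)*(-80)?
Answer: 3840 - 80*sqrt(53) ≈ 3257.6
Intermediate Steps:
(sqrt(-23 + 76) - 48)*(-80) = (sqrt(53) - 48)*(-80) = (-48 + sqrt(53))*(-80) = 3840 - 80*sqrt(53)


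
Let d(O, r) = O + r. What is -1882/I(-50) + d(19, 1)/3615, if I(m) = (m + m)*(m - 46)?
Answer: -220381/1156800 ≈ -0.19051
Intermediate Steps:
I(m) = 2*m*(-46 + m) (I(m) = (2*m)*(-46 + m) = 2*m*(-46 + m))
-1882/I(-50) + d(19, 1)/3615 = -1882*(-1/(100*(-46 - 50))) + (19 + 1)/3615 = -1882/(2*(-50)*(-96)) + 20*(1/3615) = -1882/9600 + 4/723 = -1882*1/9600 + 4/723 = -941/4800 + 4/723 = -220381/1156800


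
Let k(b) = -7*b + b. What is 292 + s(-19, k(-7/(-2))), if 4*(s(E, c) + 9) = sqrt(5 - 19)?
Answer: 283 + I*sqrt(14)/4 ≈ 283.0 + 0.93541*I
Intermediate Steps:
k(b) = -6*b
s(E, c) = -9 + I*sqrt(14)/4 (s(E, c) = -9 + sqrt(5 - 19)/4 = -9 + sqrt(-14)/4 = -9 + (I*sqrt(14))/4 = -9 + I*sqrt(14)/4)
292 + s(-19, k(-7/(-2))) = 292 + (-9 + I*sqrt(14)/4) = 283 + I*sqrt(14)/4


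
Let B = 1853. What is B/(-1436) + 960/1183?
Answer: -813539/1698788 ≈ -0.47889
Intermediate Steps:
B/(-1436) + 960/1183 = 1853/(-1436) + 960/1183 = 1853*(-1/1436) + 960*(1/1183) = -1853/1436 + 960/1183 = -813539/1698788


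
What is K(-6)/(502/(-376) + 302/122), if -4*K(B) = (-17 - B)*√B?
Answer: 31537*I*√6/13077 ≈ 5.9073*I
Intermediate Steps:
K(B) = -√B*(-17 - B)/4 (K(B) = -(-17 - B)*√B/4 = -√B*(-17 - B)/4)
K(-6)/(502/(-376) + 302/122) = (√(-6)*(17 - 6)/4)/(502/(-376) + 302/122) = ((¼)*(I*√6)*11)/(502*(-1/376) + 302*(1/122)) = (11*I*√6/4)/(-251/188 + 151/61) = (11*I*√6/4)/(13077/11468) = (11*I*√6/4)*(11468/13077) = 31537*I*√6/13077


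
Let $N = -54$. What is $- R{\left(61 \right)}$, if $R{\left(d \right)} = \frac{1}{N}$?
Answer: $\frac{1}{54} \approx 0.018519$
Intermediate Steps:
$R{\left(d \right)} = - \frac{1}{54}$ ($R{\left(d \right)} = \frac{1}{-54} = - \frac{1}{54}$)
$- R{\left(61 \right)} = \left(-1\right) \left(- \frac{1}{54}\right) = \frac{1}{54}$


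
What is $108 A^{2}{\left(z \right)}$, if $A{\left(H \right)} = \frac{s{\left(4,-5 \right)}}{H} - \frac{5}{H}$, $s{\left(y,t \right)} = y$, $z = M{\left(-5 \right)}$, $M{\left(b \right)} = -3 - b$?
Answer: $27$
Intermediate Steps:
$z = 2$ ($z = -3 - -5 = -3 + 5 = 2$)
$A{\left(H \right)} = - \frac{1}{H}$ ($A{\left(H \right)} = \frac{4}{H} - \frac{5}{H} = - \frac{1}{H}$)
$108 A^{2}{\left(z \right)} = 108 \left(- \frac{1}{2}\right)^{2} = 108 \cdot \frac{1}{4} = 27$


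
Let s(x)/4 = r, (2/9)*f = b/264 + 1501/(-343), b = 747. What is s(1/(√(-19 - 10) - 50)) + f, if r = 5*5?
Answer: 5616671/60368 ≈ 93.041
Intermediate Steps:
r = 25
f = -420129/60368 (f = 9*(747/264 + 1501/(-343))/2 = 9*(747*(1/264) + 1501*(-1/343))/2 = 9*(249/88 - 1501/343)/2 = (9/2)*(-46681/30184) = -420129/60368 ≈ -6.9595)
s(x) = 100 (s(x) = 4*25 = 100)
s(1/(√(-19 - 10) - 50)) + f = 100 - 420129/60368 = 5616671/60368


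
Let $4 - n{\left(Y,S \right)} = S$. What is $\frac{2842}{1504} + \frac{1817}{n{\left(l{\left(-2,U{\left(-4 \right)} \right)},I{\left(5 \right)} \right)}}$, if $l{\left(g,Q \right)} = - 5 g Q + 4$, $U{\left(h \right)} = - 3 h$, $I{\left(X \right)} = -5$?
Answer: $\frac{1379173}{6768} \approx 203.78$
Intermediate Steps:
$l{\left(g,Q \right)} = 4 - 5 Q g$ ($l{\left(g,Q \right)} = - 5 Q g + 4 = 4 - 5 Q g$)
$n{\left(Y,S \right)} = 4 - S$
$\frac{2842}{1504} + \frac{1817}{n{\left(l{\left(-2,U{\left(-4 \right)} \right)},I{\left(5 \right)} \right)}} = \frac{2842}{1504} + \frac{1817}{4 - -5} = 2842 \cdot \frac{1}{1504} + \frac{1817}{4 + 5} = \frac{1421}{752} + \frac{1817}{9} = \frac{1379173}{6768}$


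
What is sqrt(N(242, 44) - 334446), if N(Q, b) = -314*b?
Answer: I*sqrt(348262) ≈ 590.14*I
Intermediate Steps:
sqrt(N(242, 44) - 334446) = sqrt(-314*44 - 334446) = sqrt(-13816 - 334446) = sqrt(-348262) = I*sqrt(348262)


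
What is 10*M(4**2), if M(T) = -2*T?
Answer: -320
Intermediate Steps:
10*M(4**2) = 10*(-2*4**2) = 10*(-2*16) = 10*(-32) = -320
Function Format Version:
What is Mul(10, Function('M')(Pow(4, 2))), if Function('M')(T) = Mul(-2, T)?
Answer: -320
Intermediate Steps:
Mul(10, Function('M')(Pow(4, 2))) = Mul(10, Mul(-2, Pow(4, 2))) = Mul(10, Mul(-2, 16)) = Mul(10, -32) = -320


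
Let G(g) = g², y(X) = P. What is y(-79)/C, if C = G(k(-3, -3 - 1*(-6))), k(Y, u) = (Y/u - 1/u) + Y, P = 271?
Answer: 2439/169 ≈ 14.432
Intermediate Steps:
y(X) = 271
k(Y, u) = Y - 1/u + Y/u (k(Y, u) = (-1/u + Y/u) + Y = Y - 1/u + Y/u)
C = 169/9 (C = ((-1 - 3 - 3*(-3 - 1*(-6)))/(-3 - 1*(-6)))² = ((-1 - 3 - 3*(-3 + 6))/(-3 + 6))² = ((-1 - 3 - 3*3)/3)² = ((-1 - 3 - 9)/3)² = ((⅓)*(-13))² = (-13/3)² = 169/9 ≈ 18.778)
y(-79)/C = 271/(169/9) = 271*(9/169) = 2439/169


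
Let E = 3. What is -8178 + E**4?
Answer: -8097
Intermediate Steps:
-8178 + E**4 = -8178 + 3**4 = -8178 + 81 = -8097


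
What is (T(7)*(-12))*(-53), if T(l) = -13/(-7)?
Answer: 8268/7 ≈ 1181.1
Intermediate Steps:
T(l) = 13/7 (T(l) = -13*(-⅐) = 13/7)
(T(7)*(-12))*(-53) = ((13/7)*(-12))*(-53) = -156/7*(-53) = 8268/7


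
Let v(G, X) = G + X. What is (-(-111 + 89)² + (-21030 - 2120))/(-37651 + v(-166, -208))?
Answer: 202/325 ≈ 0.62154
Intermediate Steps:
(-(-111 + 89)² + (-21030 - 2120))/(-37651 + v(-166, -208)) = (-(-111 + 89)² + (-21030 - 2120))/(-37651 + (-166 - 208)) = (-1*(-22)² - 23150)/(-37651 - 374) = (-1*484 - 23150)/(-38025) = (-484 - 23150)*(-1/38025) = -23634*(-1/38025) = 202/325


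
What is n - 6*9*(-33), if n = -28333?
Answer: -26551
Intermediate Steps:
n - 6*9*(-33) = -28333 - 6*9*(-33) = -28333 - 54*(-33) = -28333 + 1782 = -26551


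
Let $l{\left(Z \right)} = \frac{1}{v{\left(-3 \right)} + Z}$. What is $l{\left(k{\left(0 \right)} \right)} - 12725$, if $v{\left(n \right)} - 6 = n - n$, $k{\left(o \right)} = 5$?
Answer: $- \frac{139974}{11} \approx -12725.0$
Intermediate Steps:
$v{\left(n \right)} = 6$ ($v{\left(n \right)} = 6 + \left(n - n\right) = 6 + 0 = 6$)
$l{\left(Z \right)} = \frac{1}{6 + Z}$
$l{\left(k{\left(0 \right)} \right)} - 12725 = \frac{1}{6 + 5} - 12725 = \frac{1}{11} - 12725 = - \frac{139974}{11}$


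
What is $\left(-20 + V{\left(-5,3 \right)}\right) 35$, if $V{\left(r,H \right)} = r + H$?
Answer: $-770$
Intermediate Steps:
$V{\left(r,H \right)} = H + r$
$\left(-20 + V{\left(-5,3 \right)}\right) 35 = \left(-20 + \left(3 - 5\right)\right) 35 = \left(-20 - 2\right) 35 = \left(-22\right) 35 = -770$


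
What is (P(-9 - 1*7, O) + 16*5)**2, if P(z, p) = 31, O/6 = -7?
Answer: 12321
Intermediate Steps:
O = -42 (O = 6*(-7) = -42)
(P(-9 - 1*7, O) + 16*5)**2 = (31 + 16*5)**2 = (31 + 80)**2 = 111**2 = 12321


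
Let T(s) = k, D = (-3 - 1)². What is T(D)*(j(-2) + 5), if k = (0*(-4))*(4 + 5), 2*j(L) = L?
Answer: 0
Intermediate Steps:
j(L) = L/2
D = 16 (D = (-4)² = 16)
k = 0 (k = 0*9 = 0)
T(s) = 0
T(D)*(j(-2) + 5) = 0*((½)*(-2) + 5) = 0*(-1 + 5) = 0*4 = 0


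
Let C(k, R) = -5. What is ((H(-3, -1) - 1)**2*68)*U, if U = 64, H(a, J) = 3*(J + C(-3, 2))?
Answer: 1571072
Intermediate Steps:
H(a, J) = -15 + 3*J (H(a, J) = 3*(J - 5) = 3*(-5 + J) = -15 + 3*J)
((H(-3, -1) - 1)**2*68)*U = (((-15 + 3*(-1)) - 1)**2*68)*64 = (((-15 - 3) - 1)**2*68)*64 = ((-18 - 1)**2*68)*64 = ((-19)**2*68)*64 = (361*68)*64 = 24548*64 = 1571072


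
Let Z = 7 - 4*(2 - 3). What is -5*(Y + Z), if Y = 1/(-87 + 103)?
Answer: -885/16 ≈ -55.313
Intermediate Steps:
Z = 11 (Z = 7 - 4*(-1) = 7 + 4 = 11)
Y = 1/16 ≈ 0.062500
-5*(Y + Z) = -5*(1/16 + 11) = -5*177/16 = -885/16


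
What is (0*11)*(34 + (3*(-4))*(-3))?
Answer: 0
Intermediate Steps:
(0*11)*(34 + (3*(-4))*(-3)) = 0*(34 - 12*(-3)) = 0*(34 + 36) = 0*70 = 0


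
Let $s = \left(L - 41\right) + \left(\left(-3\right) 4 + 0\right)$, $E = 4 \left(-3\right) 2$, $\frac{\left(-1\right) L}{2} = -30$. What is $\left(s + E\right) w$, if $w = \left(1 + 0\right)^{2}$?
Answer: $-17$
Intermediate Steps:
$w = 1$ ($w = 1^{2} = 1$)
$L = 60$ ($L = \left(-2\right) \left(-30\right) = 60$)
$E = -24$ ($E = \left(-12\right) 2 = -24$)
$s = 7$ ($s = \left(60 - 41\right) + \left(\left(-3\right) 4 + 0\right) = 19 + \left(-12 + 0\right) = 19 - 12 = 7$)
$\left(s + E\right) w = \left(7 - 24\right) 1 = \left(-17\right) 1 = -17$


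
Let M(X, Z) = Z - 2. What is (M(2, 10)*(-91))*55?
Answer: -40040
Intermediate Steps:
M(X, Z) = -2 + Z
(M(2, 10)*(-91))*55 = ((-2 + 10)*(-91))*55 = (8*(-91))*55 = -728*55 = -40040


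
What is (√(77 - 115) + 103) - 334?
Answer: -231 + I*√38 ≈ -231.0 + 6.1644*I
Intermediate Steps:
(√(77 - 115) + 103) - 334 = (√(-38) + 103) - 334 = (I*√38 + 103) - 334 = (103 + I*√38) - 334 = -231 + I*√38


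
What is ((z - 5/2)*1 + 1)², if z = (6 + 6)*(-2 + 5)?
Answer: 4761/4 ≈ 1190.3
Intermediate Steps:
z = 36 (z = 12*3 = 36)
((z - 5/2)*1 + 1)² = ((36 - 5/2)*1 + 1)² = ((67/2)*1 + 1)² = (67/2 + 1)² = (69/2)² = 4761/4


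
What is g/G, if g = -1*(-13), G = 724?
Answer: 13/724 ≈ 0.017956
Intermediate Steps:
g = 13
g/G = 13/724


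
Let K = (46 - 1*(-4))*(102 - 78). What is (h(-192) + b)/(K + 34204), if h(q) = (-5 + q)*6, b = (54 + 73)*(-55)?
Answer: -8167/35404 ≈ -0.23068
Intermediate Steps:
b = -6985 (b = 127*(-55) = -6985)
h(q) = -30 + 6*q
K = 1200 (K = (46 + 4)*24 = 50*24 = 1200)
(h(-192) + b)/(K + 34204) = ((-30 + 6*(-192)) - 6985)/(1200 + 34204) = ((-30 - 1152) - 6985)/35404 = (-1182 - 6985)*(1/35404) = -8167*1/35404 = -8167/35404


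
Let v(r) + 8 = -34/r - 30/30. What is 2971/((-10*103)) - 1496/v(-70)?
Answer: 26522721/153470 ≈ 172.82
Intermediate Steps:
v(r) = -9 - 34/r (v(r) = -8 + (-34/r - 30/30) = -8 + (-34/r - 30*1/30) = -8 + (-34/r - 1) = -8 + (-1 - 34/r) = -9 - 34/r)
2971/((-10*103)) - 1496/v(-70) = 2971/((-10*103)) - 1496/(-9 - 34/(-70)) = 2971/(-1030) - 1496/(-9 - 34*(-1/70)) = 2971*(-1/1030) - 1496/(-9 + 17/35) = -2971/1030 - 1496/(-298/35) = -2971/1030 - 1496*(-35/298) = -2971/1030 + 26180/149 = 26522721/153470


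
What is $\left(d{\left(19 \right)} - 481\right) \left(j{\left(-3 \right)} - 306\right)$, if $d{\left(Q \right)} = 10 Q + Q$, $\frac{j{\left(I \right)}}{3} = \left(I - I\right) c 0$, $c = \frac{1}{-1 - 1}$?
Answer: $83232$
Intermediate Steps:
$c = - \frac{1}{2}$ ($c = \frac{1}{-2} = - \frac{1}{2} \approx -0.5$)
$j{\left(I \right)} = 0$ ($j{\left(I \right)} = 3 \left(I - I\right) \left(- \frac{1}{2}\right) 0 = 3 \cdot 0 \left(- \frac{1}{2}\right) 0 = 3 \cdot 0 \cdot 0 = 3 \cdot 0 = 0$)
$d{\left(Q \right)} = 11 Q$
$\left(d{\left(19 \right)} - 481\right) \left(j{\left(-3 \right)} - 306\right) = \left(11 \cdot 19 - 481\right) \left(0 - 306\right) = \left(209 - 481\right) \left(-306\right) = \left(-272\right) \left(-306\right) = 83232$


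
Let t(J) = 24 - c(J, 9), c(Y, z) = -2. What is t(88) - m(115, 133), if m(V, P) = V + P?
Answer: -222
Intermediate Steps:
t(J) = 26 (t(J) = 24 - 1*(-2) = 24 + 2 = 26)
m(V, P) = P + V
t(88) - m(115, 133) = 26 - (133 + 115) = 26 - 1*248 = 26 - 248 = -222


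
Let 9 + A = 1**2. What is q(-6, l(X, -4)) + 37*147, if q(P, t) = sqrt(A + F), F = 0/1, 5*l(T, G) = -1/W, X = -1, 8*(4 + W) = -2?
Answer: 5439 + 2*I*sqrt(2) ≈ 5439.0 + 2.8284*I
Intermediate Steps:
W = -17/4 (W = -4 + (1/8)*(-2) = -4 - 1/4 = -17/4 ≈ -4.2500)
l(T, G) = 4/85 (l(T, G) = (-1/(-17/4))/5 = (-1*(-4/17))/5 = (1/5)*(4/17) = 4/85)
F = 0 (F = 0*1 = 0)
A = -8 (A = -9 + 1**2 = -9 + 1 = -8)
q(P, t) = 2*I*sqrt(2) (q(P, t) = sqrt(-8 + 0) = sqrt(-8) = 2*I*sqrt(2))
q(-6, l(X, -4)) + 37*147 = 2*I*sqrt(2) + 37*147 = 2*I*sqrt(2) + 5439 = 5439 + 2*I*sqrt(2)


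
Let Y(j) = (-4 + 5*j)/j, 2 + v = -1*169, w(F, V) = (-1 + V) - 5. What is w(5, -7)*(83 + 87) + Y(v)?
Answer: -377051/171 ≈ -2205.0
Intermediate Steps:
w(F, V) = -6 + V
v = -171 (v = -2 - 1*169 = -2 - 169 = -171)
Y(j) = (-4 + 5*j)/j
w(5, -7)*(83 + 87) + Y(v) = (-6 - 7)*(83 + 87) + (5 - 4/(-171)) = -13*170 + (5 - 4*(-1/171)) = -2210 + (5 + 4/171) = -2210 + 859/171 = -377051/171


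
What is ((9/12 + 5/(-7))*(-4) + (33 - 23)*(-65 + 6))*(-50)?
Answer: 206550/7 ≈ 29507.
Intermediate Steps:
((9/12 + 5/(-7))*(-4) + (33 - 23)*(-65 + 6))*(-50) = ((9*(1/12) + 5*(-⅐))*(-4) + 10*(-59))*(-50) = ((¾ - 5/7)*(-4) - 590)*(-50) = ((1/28)*(-4) - 590)*(-50) = (-⅐ - 590)*(-50) = -4131/7*(-50) = 206550/7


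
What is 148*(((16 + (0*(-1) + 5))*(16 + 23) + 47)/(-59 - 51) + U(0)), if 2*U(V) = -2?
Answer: -72224/55 ≈ -1313.2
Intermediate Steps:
U(V) = -1 (U(V) = (1/2)*(-2) = -1)
148*(((16 + (0*(-1) + 5))*(16 + 23) + 47)/(-59 - 51) + U(0)) = 148*(((16 + (0*(-1) + 5))*(16 + 23) + 47)/(-59 - 51) - 1) = 148*(((16 + (0 + 5))*39 + 47)/(-110) - 1) = 148*(((16 + 5)*39 + 47)*(-1/110) - 1) = 148*((21*39 + 47)*(-1/110) - 1) = 148*((819 + 47)*(-1/110) - 1) = 148*(866*(-1/110) - 1) = 148*(-433/55 - 1) = 148*(-488/55) = -72224/55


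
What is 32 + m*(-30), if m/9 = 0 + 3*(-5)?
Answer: 4082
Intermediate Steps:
m = -135 (m = 9*(0 + 3*(-5)) = 9*(0 - 15) = 9*(-15) = -135)
32 + m*(-30) = 32 - 135*(-30) = 32 + 4050 = 4082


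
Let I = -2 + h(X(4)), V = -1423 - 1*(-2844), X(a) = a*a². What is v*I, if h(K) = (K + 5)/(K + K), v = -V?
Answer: 265727/128 ≈ 2076.0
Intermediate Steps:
X(a) = a³
V = 1421 (V = -1423 + 2844 = 1421)
v = -1421 (v = -1*1421 = -1421)
h(K) = (5 + K)/(2*K) (h(K) = (5 + K)/((2*K)) = (5 + K)*(1/(2*K)) = (5 + K)/(2*K))
I = -187/128 (I = -2 + (5 + 4³)/(2*(4³)) = -2 + (½)*(5 + 64)/64 = -2 + (½)*(1/64)*69 = -2 + 69/128 = -187/128 ≈ -1.4609)
v*I = -1421*(-187/128) = 265727/128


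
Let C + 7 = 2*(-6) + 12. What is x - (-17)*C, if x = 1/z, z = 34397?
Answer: -4093242/34397 ≈ -119.00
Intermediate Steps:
C = -7 (C = -7 + (2*(-6) + 12) = -7 + (-12 + 12) = -7 + 0 = -7)
x = 1/34397 ≈ 2.9072e-5
x - (-17)*C = 1/34397 - (-17)*(-7) = 1/34397 - 1*119 = 1/34397 - 119 = -4093242/34397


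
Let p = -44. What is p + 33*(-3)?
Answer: -143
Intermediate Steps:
p + 33*(-3) = -44 + 33*(-3) = -44 - 99 = -143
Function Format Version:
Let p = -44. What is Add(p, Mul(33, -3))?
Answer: -143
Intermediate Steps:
Add(p, Mul(33, -3)) = Add(-44, Mul(33, -3)) = Add(-44, -99) = -143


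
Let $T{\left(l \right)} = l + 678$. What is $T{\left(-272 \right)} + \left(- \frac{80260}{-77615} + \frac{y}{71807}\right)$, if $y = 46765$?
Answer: $\frac{454430563825}{1114660061} \approx 407.69$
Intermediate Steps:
$T{\left(l \right)} = 678 + l$
$T{\left(-272 \right)} + \left(- \frac{80260}{-77615} + \frac{y}{71807}\right) = \left(678 - 272\right) + \left(- \frac{80260}{-77615} + \frac{46765}{71807}\right) = 406 + \left(\left(-80260\right) \left(- \frac{1}{77615}\right) + 46765 \cdot \frac{1}{71807}\right) = 406 + \left(\frac{16052}{15523} + \frac{46765}{71807}\right) = 406 + \frac{1878579059}{1114660061} = \frac{454430563825}{1114660061}$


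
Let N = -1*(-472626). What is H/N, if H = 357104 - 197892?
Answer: 79606/236313 ≈ 0.33687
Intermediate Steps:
H = 159212
N = 472626
H/N = 159212/472626 = 159212*(1/472626) = 79606/236313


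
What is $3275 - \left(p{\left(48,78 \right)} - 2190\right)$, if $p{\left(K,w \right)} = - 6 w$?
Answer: $5933$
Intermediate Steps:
$3275 - \left(p{\left(48,78 \right)} - 2190\right) = 3275 - \left(\left(-6\right) 78 - 2190\right) = 3275 - \left(-468 - 2190\right) = 3275 - -2658 = 3275 + 2658 = 5933$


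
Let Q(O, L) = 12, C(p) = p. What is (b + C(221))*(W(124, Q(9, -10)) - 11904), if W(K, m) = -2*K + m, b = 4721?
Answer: -59995880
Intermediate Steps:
W(K, m) = m - 2*K
(b + C(221))*(W(124, Q(9, -10)) - 11904) = (4721 + 221)*((12 - 2*124) - 11904) = 4942*((12 - 248) - 11904) = 4942*(-236 - 11904) = 4942*(-12140) = -59995880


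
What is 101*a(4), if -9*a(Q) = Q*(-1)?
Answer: 404/9 ≈ 44.889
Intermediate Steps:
a(Q) = Q/9 (a(Q) = -Q*(-1)/9 = -(-1)*Q/9 = Q/9)
101*a(4) = 101*((⅑)*4) = 101*(4/9) = 404/9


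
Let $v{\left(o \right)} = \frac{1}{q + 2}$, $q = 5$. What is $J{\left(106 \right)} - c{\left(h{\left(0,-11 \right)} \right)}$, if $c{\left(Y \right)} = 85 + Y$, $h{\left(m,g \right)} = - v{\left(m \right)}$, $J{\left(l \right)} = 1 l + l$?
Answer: $\frac{890}{7} \approx 127.14$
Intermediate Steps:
$v{\left(o \right)} = \frac{1}{7}$ ($v{\left(o \right)} = \frac{1}{5 + 2} = \frac{1}{7}$)
$J{\left(l \right)} = 2 l$ ($J{\left(l \right)} = l + l = 2 l$)
$h{\left(m,g \right)} = - \frac{1}{7}$ ($h{\left(m,g \right)} = \left(-1\right) \frac{1}{7} = - \frac{1}{7}$)
$J{\left(106 \right)} - c{\left(h{\left(0,-11 \right)} \right)} = 2 \cdot 106 - \left(85 - \frac{1}{7}\right) = 212 - \frac{594}{7} = \frac{890}{7}$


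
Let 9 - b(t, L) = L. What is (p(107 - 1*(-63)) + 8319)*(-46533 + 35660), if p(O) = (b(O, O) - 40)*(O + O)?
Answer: 652608333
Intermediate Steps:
b(t, L) = 9 - L
p(O) = 2*O*(-31 - O) (p(O) = ((9 - O) - 40)*(O + O) = (-31 - O)*(2*O) = 2*O*(-31 - O))
(p(107 - 1*(-63)) + 8319)*(-46533 + 35660) = (-2*(107 - 1*(-63))*(31 + (107 - 1*(-63))) + 8319)*(-46533 + 35660) = (-2*(107 + 63)*(31 + (107 + 63)) + 8319)*(-10873) = (-2*170*(31 + 170) + 8319)*(-10873) = (-2*170*201 + 8319)*(-10873) = (-68340 + 8319)*(-10873) = -60021*(-10873) = 652608333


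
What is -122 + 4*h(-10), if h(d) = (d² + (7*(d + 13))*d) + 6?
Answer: -538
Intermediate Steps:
h(d) = 6 + d² + d*(91 + 7*d) (h(d) = (d² + (7*(13 + d))*d) + 6 = (d² + (91 + 7*d)*d) + 6 = (d² + d*(91 + 7*d)) + 6 = 6 + d² + d*(91 + 7*d))
-122 + 4*h(-10) = -122 + 4*(6 + 8*(-10)² + 91*(-10)) = -122 + 4*(6 + 8*100 - 910) = -122 + 4*(6 + 800 - 910) = -122 + 4*(-104) = -122 - 416 = -538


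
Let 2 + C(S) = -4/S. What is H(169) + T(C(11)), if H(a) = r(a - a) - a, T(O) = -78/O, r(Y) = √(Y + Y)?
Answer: -136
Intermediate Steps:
r(Y) = √2*√Y (r(Y) = √(2*Y) = √2*√Y)
C(S) = -2 - 4/S
H(a) = -a (H(a) = √2*√(a - a) - a = √2*√0 - a = √2*0 - a = 0 - a = -a)
H(169) + T(C(11)) = -1*169 - 78/(-2 - 4/11) = -169 - 78/(-2 - 4*1/11) = -169 - 78/(-2 - 4/11) = -169 - 78/(-26/11) = -169 - 78*(-11/26) = -169 + 33 = -136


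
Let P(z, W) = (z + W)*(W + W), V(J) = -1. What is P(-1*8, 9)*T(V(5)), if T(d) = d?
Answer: -18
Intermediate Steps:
P(z, W) = 2*W*(W + z) (P(z, W) = (W + z)*(2*W) = 2*W*(W + z))
P(-1*8, 9)*T(V(5)) = (2*9*(9 - 1*8))*(-1) = (2*9*(9 - 8))*(-1) = (2*9*1)*(-1) = 18*(-1) = -18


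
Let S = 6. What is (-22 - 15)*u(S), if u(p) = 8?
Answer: -296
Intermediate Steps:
(-22 - 15)*u(S) = (-22 - 15)*8 = -37*8 = -296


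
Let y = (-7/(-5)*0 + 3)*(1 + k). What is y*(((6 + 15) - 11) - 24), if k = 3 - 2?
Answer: -84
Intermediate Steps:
k = 1
y = 6 (y = (-7/(-5)*0 + 3)*(1 + 1) = (-7*(-1/5)*0 + 3)*2 = ((7/5)*0 + 3)*2 = (0 + 3)*2 = 3*2 = 6)
y*(((6 + 15) - 11) - 24) = 6*(((6 + 15) - 11) - 24) = 6*((21 - 11) - 24) = 6*(10 - 24) = 6*(-14) = -84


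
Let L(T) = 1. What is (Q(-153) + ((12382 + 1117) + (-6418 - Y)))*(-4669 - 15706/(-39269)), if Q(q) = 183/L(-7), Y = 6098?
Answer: -213764243330/39269 ≈ -5.4436e+6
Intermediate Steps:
Q(q) = 183 (Q(q) = 183/1 = 183*1 = 183)
(Q(-153) + ((12382 + 1117) + (-6418 - Y)))*(-4669 - 15706/(-39269)) = (183 + ((12382 + 1117) + (-6418 - 1*6098)))*(-4669 - 15706/(-39269)) = (183 + (13499 + (-6418 - 6098)))*(-4669 - 15706*(-1/39269)) = (183 + (13499 - 12516))*(-4669 + 15706/39269) = (183 + 983)*(-183331255/39269) = 1166*(-183331255/39269) = -213764243330/39269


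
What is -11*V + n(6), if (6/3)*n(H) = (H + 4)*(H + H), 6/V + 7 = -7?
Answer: 453/7 ≈ 64.714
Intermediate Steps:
V = -3/7 (V = 6/(-7 - 7) = 6/(-14) = 6*(-1/14) = -3/7 ≈ -0.42857)
n(H) = H*(4 + H) (n(H) = ((H + 4)*(H + H))/2 = ((4 + H)*(2*H))/2 = (2*H*(4 + H))/2 = H*(4 + H))
-11*V + n(6) = -11*(-3/7) + 6*(4 + 6) = 33/7 + 6*10 = 33/7 + 60 = 453/7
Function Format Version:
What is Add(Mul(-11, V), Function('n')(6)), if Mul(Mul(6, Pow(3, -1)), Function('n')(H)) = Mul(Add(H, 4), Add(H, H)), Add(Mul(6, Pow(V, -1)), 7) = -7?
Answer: Rational(453, 7) ≈ 64.714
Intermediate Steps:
V = Rational(-3, 7) (V = Mul(6, Pow(Add(-7, -7), -1)) = Mul(6, Pow(-14, -1)) = Mul(6, Rational(-1, 14)) = Rational(-3, 7) ≈ -0.42857)
Function('n')(H) = Mul(H, Add(4, H)) (Function('n')(H) = Mul(Rational(1, 2), Mul(Add(H, 4), Add(H, H))) = Mul(Rational(1, 2), Mul(Add(4, H), Mul(2, H))) = Mul(Rational(1, 2), Mul(2, H, Add(4, H))) = Mul(H, Add(4, H)))
Add(Mul(-11, V), Function('n')(6)) = Add(Mul(-11, Rational(-3, 7)), Mul(6, Add(4, 6))) = Add(Rational(33, 7), Mul(6, 10)) = Add(Rational(33, 7), 60) = Rational(453, 7)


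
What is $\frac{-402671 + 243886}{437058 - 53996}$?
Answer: $- \frac{158785}{383062} \approx -0.41452$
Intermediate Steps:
$\frac{-402671 + 243886}{437058 - 53996} = - \frac{158785}{383062}$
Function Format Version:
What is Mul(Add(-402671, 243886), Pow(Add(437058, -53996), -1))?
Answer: Rational(-158785, 383062) ≈ -0.41452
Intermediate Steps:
Mul(Add(-402671, 243886), Pow(Add(437058, -53996), -1)) = Mul(-158785, Pow(383062, -1)) = Mul(-158785, Rational(1, 383062)) = Rational(-158785, 383062)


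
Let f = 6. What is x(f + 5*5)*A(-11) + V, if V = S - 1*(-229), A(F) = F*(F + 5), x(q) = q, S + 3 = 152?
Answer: 2424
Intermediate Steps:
S = 149 (S = -3 + 152 = 149)
A(F) = F*(5 + F)
V = 378 (V = 149 - 1*(-229) = 149 + 229 = 378)
x(f + 5*5)*A(-11) + V = (6 + 5*5)*(-11*(5 - 11)) + 378 = (6 + 25)*(-11*(-6)) + 378 = 31*66 + 378 = 2046 + 378 = 2424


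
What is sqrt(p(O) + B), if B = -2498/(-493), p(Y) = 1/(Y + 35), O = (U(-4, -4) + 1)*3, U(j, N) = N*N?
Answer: sqrt(9129179758)/42398 ≈ 2.2536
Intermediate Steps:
U(j, N) = N**2
O = 51 (O = ((-4)**2 + 1)*3 = (16 + 1)*3 = 17*3 = 51)
p(Y) = 1/(35 + Y)
B = 2498/493 (B = -2498*(-1/493) = 2498/493 ≈ 5.0669)
sqrt(p(O) + B) = sqrt(1/(35 + 51) + 2498/493) = sqrt(1/86 + 2498/493) = sqrt(215321/42398) = sqrt(9129179758)/42398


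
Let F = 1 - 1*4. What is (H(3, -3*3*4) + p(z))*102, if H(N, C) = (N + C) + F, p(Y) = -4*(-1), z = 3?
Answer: -3264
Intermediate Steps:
F = -3 (F = 1 - 4 = -3)
p(Y) = 4
H(N, C) = -3 + C + N (H(N, C) = (N + C) - 3 = (C + N) - 3 = -3 + C + N)
(H(3, -3*3*4) + p(z))*102 = ((-3 - 3*3*4 + 3) + 4)*102 = ((-3 - 9*4 + 3) + 4)*102 = ((-3 - 36 + 3) + 4)*102 = (-36 + 4)*102 = -32*102 = -3264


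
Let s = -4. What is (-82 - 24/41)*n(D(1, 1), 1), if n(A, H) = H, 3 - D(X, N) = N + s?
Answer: -3386/41 ≈ -82.585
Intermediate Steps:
D(X, N) = 7 - N (D(X, N) = 3 - (N - 4) = 3 - (-4 + N) = 3 + (4 - N) = 7 - N)
(-82 - 24/41)*n(D(1, 1), 1) = (-82 - 24/41)*1 = -3386/41*1 = -3386/41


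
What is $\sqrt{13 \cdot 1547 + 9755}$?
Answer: $\sqrt{29866} \approx 172.82$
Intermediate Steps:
$\sqrt{13 \cdot 1547 + 9755} = \sqrt{20111 + 9755} = \sqrt{29866}$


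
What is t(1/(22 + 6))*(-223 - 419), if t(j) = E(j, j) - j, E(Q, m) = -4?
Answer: 36273/14 ≈ 2590.9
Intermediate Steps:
t(j) = -4 - j
t(1/(22 + 6))*(-223 - 419) = (-4 - 1/(22 + 6))*(-223 - 419) = (-4 - 1/28)*(-642) = -113/28*(-642) = 36273/14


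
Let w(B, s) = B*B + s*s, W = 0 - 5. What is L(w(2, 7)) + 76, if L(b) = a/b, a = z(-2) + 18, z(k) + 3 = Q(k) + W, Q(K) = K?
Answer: 4036/53 ≈ 76.151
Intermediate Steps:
W = -5
w(B, s) = B² + s²
z(k) = -8 + k (z(k) = -3 + (k - 5) = -3 + (-5 + k) = -8 + k)
a = 8 (a = (-8 - 2) + 18 = -10 + 18 = 8)
L(b) = 8/b
L(w(2, 7)) + 76 = 8/(2² + 7²) + 76 = 8/(4 + 49) + 76 = 8/53 + 76 = 4036/53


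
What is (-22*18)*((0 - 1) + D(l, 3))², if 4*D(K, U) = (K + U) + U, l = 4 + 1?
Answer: -4851/4 ≈ -1212.8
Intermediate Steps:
l = 5
D(K, U) = U/2 + K/4 (D(K, U) = ((K + U) + U)/4 = (K + 2*U)/4 = U/2 + K/4)
(-22*18)*((0 - 1) + D(l, 3))² = (-22*18)*((0 - 1) + ((½)*3 + (¼)*5))² = -396*(-1 + (3/2 + 5/4))² = -396*(-1 + 11/4)² = -396*(7/4)² = -396*49/16 = -4851/4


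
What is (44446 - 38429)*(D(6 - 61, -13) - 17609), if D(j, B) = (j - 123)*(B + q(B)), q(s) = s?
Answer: -78106677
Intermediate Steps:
D(j, B) = 2*B*(-123 + j) (D(j, B) = (j - 123)*(B + B) = (-123 + j)*(2*B) = 2*B*(-123 + j))
(44446 - 38429)*(D(6 - 61, -13) - 17609) = (44446 - 38429)*(2*(-13)*(-123 + (6 - 61)) - 17609) = 6017*(2*(-13)*(-123 - 55) - 17609) = 6017*(2*(-13)*(-178) - 17609) = 6017*(4628 - 17609) = 6017*(-12981) = -78106677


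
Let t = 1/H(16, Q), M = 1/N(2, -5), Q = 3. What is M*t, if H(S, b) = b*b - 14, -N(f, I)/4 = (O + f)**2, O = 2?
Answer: 1/320 ≈ 0.0031250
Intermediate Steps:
N(f, I) = -4*(2 + f)**2
M = -1/64 (M = 1/(-4*(2 + 2)**2) = 1/(-4*4**2) = 1/(-4*16) = 1/(-64) = -1/64 ≈ -0.015625)
H(S, b) = -14 + b**2 (H(S, b) = b**2 - 14 = -14 + b**2)
t = -1/5 (t = 1/(-14 + 3**2) = 1/(-14 + 9) = 1/(-5) = -1/5 ≈ -0.20000)
M*t = -1/64*(-1/5) = 1/320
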